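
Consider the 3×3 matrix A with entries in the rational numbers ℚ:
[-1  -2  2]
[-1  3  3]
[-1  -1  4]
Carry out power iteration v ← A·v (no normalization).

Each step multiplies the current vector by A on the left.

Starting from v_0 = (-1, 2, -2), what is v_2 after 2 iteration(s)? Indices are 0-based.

v_0 = (-1, 2, -2).
v_1 = A·v_0 = (-7, 1, -9).
v_2 = A·v_1 = (-13, -17, -30).

v_2 = (-13, -17, -30)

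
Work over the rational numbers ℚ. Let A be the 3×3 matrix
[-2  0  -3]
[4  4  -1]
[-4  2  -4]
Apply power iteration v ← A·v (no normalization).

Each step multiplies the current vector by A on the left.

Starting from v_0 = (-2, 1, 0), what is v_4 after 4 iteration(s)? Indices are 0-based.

v_4 = (-1700, 172, -2880)

v_0 = (-2, 1, 0).
v_1 = A·v_0 = (4, -4, 10).
v_2 = A·v_1 = (-38, -10, -64).
v_3 = A·v_2 = (268, -128, 388).
v_4 = A·v_3 = (-1700, 172, -2880).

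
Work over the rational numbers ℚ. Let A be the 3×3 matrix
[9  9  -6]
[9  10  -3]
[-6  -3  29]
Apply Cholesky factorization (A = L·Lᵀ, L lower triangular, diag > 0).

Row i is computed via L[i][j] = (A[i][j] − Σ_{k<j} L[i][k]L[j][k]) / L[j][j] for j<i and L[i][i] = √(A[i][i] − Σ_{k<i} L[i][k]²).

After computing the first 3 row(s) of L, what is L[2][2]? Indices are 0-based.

L[2][2] = 4

Step 1: L[0][0] = √(9) = 3.
  L[1][0] = (9) / L[0][0] = 3.
Step 2: L[1][1] = √(1) = 1.
  L[2][0] = (-6) / L[0][0] = -2.
  L[2][1] = (3) / L[1][1] = 3.
Step 3: L[2][2] = √(16) = 4.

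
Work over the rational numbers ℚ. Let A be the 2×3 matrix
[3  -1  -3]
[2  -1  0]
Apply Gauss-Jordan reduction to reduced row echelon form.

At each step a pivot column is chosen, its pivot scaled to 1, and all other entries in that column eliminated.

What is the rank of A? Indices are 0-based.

rank = 2

step 1: normalize row 0 (÷3) = (1, -1/3, -1)
  row 1: subtract 2×row0 = (0, -1/3, 2)
step 2: normalize row 1 (÷-1/3) = (0, 1, -6)
  row 0: subtract -1/3×row1 = (1, 0, -3)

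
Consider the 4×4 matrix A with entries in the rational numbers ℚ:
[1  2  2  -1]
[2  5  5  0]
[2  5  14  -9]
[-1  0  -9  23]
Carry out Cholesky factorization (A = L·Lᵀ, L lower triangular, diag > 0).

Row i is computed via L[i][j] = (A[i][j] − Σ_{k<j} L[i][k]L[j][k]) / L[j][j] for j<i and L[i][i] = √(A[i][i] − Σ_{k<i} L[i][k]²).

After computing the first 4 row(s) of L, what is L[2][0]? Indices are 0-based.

L[2][0] = 2

Step 1: L[0][0] = √(1) = 1.
  L[1][0] = (2) / L[0][0] = 2.
Step 2: L[1][1] = √(1) = 1.
  L[2][0] = (2) / L[0][0] = 2.
  L[2][1] = (1) / L[1][1] = 1.
Step 3: L[2][2] = √(9) = 3.
  L[3][0] = (-1) / L[0][0] = -1.
  L[3][1] = (2) / L[1][1] = 2.
  L[3][2] = (-9) / L[2][2] = -3.
Step 4: L[3][3] = √(9) = 3.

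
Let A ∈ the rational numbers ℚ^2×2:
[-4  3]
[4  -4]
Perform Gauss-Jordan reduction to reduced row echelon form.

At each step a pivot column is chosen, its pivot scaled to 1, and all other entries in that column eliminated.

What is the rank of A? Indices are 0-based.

rank = 2

pivot(0,0)=-4: scale R0 → (1, -3/4)
  clear (1,0): R1 −= (4)R0 → (0, -1)
pivot(1,1)=-1: scale R1 → (0, 1)
  clear (0,1): R0 −= (-3/4)R1 → (1, 0)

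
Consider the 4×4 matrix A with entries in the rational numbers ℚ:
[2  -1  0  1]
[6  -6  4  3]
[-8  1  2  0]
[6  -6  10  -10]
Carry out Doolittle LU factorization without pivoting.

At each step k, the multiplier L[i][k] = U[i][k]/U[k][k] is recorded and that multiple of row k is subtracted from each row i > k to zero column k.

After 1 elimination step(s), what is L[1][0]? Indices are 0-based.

k=0: U[0][0]=2
  eliminate (1,0): mult=3, new row 1: (0, -3, 4, 0); set L[1][0]=3
  eliminate (2,0): mult=-4, new row 2: (0, -3, 2, 4); set L[2][0]=-4
  eliminate (3,0): mult=3, new row 3: (0, -3, 10, -13); set L[3][0]=3

L[1][0] = 3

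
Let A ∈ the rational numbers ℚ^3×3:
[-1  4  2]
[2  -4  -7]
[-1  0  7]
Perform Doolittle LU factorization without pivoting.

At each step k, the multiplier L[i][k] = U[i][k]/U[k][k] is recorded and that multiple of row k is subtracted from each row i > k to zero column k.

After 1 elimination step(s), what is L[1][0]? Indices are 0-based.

Step 1: pivot at (0,0) is -1.
  row1 ← row1 − (-2)·row0  ⇒  L[1][0]=-2, U row1=(0, 4, -3)
  row2 ← row2 − (1)·row0  ⇒  L[2][0]=1, U row2=(0, -4, 5)

L[1][0] = -2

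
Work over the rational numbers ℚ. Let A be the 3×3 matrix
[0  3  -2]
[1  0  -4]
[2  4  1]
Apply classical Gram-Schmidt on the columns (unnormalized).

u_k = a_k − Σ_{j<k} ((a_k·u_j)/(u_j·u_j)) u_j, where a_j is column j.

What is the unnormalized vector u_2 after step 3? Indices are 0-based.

u_2 = (-140/61, -210/61, 105/61)

Step 1: u_0 = a_0 = (0, 1, 2).
Step 2: u_1 = a_1 − (8/5)·u_0 = (3, -8/5, 4/5).
Step 3: u_2 = a_2 − (-2/5)·u_0 − (6/61)·u_1 = (-140/61, -210/61, 105/61).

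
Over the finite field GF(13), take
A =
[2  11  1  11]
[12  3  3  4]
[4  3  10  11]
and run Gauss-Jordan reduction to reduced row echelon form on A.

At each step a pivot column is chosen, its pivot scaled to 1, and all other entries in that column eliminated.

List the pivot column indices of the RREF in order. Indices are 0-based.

pivot columns: 0, 1, 2

step 1: normalize row 0 (÷2) = (1, 12, 7, 12)
  row 1: subtract 12×row0 = (0, 2, 10, 3)
  row 2: subtract 4×row0 = (0, 7, 8, 2)
step 2: normalize row 1 (÷2) = (0, 1, 5, 8)
  row 0: subtract 12×row1 = (1, 0, 12, 7)
  row 2: subtract 7×row1 = (0, 0, 12, 11)
step 3: normalize row 2 (÷12) = (0, 0, 1, 2)
  row 0: subtract 12×row2 = (1, 0, 0, 9)
  row 1: subtract 5×row2 = (0, 1, 0, 11)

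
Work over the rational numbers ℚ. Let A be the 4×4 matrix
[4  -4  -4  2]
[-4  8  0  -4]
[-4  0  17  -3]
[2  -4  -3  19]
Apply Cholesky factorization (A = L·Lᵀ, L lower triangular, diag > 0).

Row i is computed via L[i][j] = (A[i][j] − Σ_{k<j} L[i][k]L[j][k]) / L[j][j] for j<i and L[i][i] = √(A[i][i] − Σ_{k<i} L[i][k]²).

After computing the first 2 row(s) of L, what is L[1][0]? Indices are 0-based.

Step 1: L[0][0] = √(4) = 2.
  L[1][0] = (-4) / L[0][0] = -2.
Step 2: L[1][1] = √(4) = 2.

L[1][0] = -2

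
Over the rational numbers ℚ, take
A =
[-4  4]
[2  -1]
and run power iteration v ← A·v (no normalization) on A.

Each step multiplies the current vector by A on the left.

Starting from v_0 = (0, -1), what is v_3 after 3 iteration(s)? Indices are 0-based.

v_3 = (-116, 49)

v_0 = (0, -1).
v_1 = A·v_0 = (-4, 1).
v_2 = A·v_1 = (20, -9).
v_3 = A·v_2 = (-116, 49).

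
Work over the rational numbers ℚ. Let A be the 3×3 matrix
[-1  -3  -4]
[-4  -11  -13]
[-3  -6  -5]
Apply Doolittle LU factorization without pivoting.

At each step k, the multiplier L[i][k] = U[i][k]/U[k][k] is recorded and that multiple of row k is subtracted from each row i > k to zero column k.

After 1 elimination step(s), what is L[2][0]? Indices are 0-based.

L[2][0] = 3

k=0: U[0][0]=-1
  eliminate (1,0): mult=4, new row 1: (0, 1, 3); set L[1][0]=4
  eliminate (2,0): mult=3, new row 2: (0, 3, 7); set L[2][0]=3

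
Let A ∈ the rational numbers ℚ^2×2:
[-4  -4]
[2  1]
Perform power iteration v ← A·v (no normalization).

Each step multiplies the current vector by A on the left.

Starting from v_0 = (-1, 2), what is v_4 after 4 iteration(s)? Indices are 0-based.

v_0 = (-1, 2).
v_1 = A·v_0 = (-4, 0).
v_2 = A·v_1 = (16, -8).
v_3 = A·v_2 = (-32, 24).
v_4 = A·v_3 = (32, -40).

v_4 = (32, -40)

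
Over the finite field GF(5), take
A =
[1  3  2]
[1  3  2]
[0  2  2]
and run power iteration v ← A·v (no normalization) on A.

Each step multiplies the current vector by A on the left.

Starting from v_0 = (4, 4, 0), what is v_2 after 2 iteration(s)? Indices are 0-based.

v_0 = (4, 4, 0).
v_1 = A·v_0 = (1, 1, 3).
v_2 = A·v_1 = (0, 0, 3).

v_2 = (0, 0, 3)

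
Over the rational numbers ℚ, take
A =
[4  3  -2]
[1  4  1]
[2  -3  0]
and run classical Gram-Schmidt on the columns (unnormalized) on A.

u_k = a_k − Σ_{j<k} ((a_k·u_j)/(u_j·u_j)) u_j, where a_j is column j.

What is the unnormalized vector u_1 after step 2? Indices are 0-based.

Step 1: u_0 = a_0 = (4, 1, 2).
Step 2: u_1 = a_1 − (10/21)·u_0 = (23/21, 74/21, -83/21).

u_1 = (23/21, 74/21, -83/21)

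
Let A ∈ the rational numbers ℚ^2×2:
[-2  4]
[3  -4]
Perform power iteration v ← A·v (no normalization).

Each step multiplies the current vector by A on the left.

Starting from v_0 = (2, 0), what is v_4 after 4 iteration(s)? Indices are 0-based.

v_4 = (1376, -1584)

v_0 = (2, 0).
v_1 = A·v_0 = (-4, 6).
v_2 = A·v_1 = (32, -36).
v_3 = A·v_2 = (-208, 240).
v_4 = A·v_3 = (1376, -1584).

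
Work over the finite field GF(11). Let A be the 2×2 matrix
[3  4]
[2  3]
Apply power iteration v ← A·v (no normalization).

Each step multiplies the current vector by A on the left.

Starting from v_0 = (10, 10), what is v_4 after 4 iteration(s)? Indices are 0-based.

v_0 = (10, 10).
v_1 = A·v_0 = (4, 6).
v_2 = A·v_1 = (3, 4).
v_3 = A·v_2 = (3, 7).
v_4 = A·v_3 = (4, 5).

v_4 = (4, 5)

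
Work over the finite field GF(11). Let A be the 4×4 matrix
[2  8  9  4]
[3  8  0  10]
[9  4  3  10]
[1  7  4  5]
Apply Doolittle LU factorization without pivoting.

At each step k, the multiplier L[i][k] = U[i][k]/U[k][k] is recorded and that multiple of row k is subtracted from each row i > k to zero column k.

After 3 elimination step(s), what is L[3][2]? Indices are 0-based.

L[3][2] = 1

k=0: U[0][0]=2
  eliminate (1,0): mult=7, new row 1: (0, 7, 3, 4); set L[1][0]=7
  eliminate (2,0): mult=10, new row 2: (0, 1, 1, 3); set L[2][0]=10
  eliminate (3,0): mult=6, new row 3: (0, 3, 5, 3); set L[3][0]=6
k=1: U[1][1]=7
  eliminate (2,1): mult=8, new row 2: (0, 0, 10, 4); set L[2][1]=8
  eliminate (3,1): mult=2, new row 3: (0, 0, 10, 6); set L[3][1]=2
k=2: U[2][2]=10
  eliminate (3,2): mult=1, new row 3: (0, 0, 0, 2); set L[3][2]=1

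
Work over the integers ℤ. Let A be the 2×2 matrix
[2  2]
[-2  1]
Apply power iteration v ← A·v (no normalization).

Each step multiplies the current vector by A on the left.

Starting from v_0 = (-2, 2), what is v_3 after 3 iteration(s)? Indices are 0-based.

v_0 = (-2, 2).
v_1 = A·v_0 = (0, 6).
v_2 = A·v_1 = (12, 6).
v_3 = A·v_2 = (36, -18).

v_3 = (36, -18)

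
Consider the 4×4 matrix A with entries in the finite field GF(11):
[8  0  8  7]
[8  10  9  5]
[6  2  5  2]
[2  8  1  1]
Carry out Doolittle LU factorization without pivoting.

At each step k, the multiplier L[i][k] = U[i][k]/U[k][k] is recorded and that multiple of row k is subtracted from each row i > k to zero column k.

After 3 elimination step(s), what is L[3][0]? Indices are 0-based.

Step 1: pivot at (0,0) is 8.
  row1 ← row1 − (1)·row0  ⇒  L[1][0]=1, U row1=(0, 10, 1, 9)
  row2 ← row2 − (9)·row0  ⇒  L[2][0]=9, U row2=(0, 2, 10, 5)
  row3 ← row3 − (3)·row0  ⇒  L[3][0]=3, U row3=(0, 8, 10, 2)
Step 2: pivot at (1,1) is 10.
  row2 ← row2 − (9)·row1  ⇒  L[2][1]=9, U row2=(0, 0, 1, 1)
  row3 ← row3 − (3)·row1  ⇒  L[3][1]=3, U row3=(0, 0, 7, 8)
Step 3: pivot at (2,2) is 1.
  row3 ← row3 − (7)·row2  ⇒  L[3][2]=7, U row3=(0, 0, 0, 1)

L[3][0] = 3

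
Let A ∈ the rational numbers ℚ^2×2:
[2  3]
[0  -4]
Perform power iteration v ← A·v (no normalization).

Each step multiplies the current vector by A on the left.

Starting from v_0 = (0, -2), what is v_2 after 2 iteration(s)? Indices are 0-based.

v_2 = (12, -32)

v_0 = (0, -2).
v_1 = A·v_0 = (-6, 8).
v_2 = A·v_1 = (12, -32).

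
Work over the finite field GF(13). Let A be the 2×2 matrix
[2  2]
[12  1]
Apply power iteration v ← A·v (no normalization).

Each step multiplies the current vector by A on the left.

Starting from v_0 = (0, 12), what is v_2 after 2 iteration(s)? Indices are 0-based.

v_2 = (7, 1)

v_0 = (0, 12).
v_1 = A·v_0 = (11, 12).
v_2 = A·v_1 = (7, 1).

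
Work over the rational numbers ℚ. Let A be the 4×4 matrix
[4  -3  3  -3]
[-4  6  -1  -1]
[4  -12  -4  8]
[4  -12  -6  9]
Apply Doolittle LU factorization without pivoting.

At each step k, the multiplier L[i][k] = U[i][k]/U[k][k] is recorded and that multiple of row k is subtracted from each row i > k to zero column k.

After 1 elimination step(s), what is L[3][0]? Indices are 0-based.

L[3][0] = 1

Step 1: pivot at (0,0) is 4.
  row1 ← row1 − (-1)·row0  ⇒  L[1][0]=-1, U row1=(0, 3, 2, -4)
  row2 ← row2 − (1)·row0  ⇒  L[2][0]=1, U row2=(0, -9, -7, 11)
  row3 ← row3 − (1)·row0  ⇒  L[3][0]=1, U row3=(0, -9, -9, 12)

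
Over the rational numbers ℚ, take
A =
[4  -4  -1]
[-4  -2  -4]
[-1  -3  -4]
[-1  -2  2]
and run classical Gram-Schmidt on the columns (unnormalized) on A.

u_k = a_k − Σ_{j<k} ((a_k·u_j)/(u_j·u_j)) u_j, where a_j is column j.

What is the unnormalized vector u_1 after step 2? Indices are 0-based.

u_1 = (-62/17, -40/17, -105/34, -71/34)

Step 1: u_0 = a_0 = (4, -4, -1, -1).
Step 2: u_1 = a_1 − (-3/34)·u_0 = (-62/17, -40/17, -105/34, -71/34).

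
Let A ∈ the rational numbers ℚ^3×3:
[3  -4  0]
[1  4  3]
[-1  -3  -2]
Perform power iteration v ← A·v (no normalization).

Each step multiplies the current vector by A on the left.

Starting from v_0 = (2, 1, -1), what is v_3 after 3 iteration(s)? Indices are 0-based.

v_3 = (-38, -1, 1)

v_0 = (2, 1, -1).
v_1 = A·v_0 = (2, 3, -3).
v_2 = A·v_1 = (-6, 5, -5).
v_3 = A·v_2 = (-38, -1, 1).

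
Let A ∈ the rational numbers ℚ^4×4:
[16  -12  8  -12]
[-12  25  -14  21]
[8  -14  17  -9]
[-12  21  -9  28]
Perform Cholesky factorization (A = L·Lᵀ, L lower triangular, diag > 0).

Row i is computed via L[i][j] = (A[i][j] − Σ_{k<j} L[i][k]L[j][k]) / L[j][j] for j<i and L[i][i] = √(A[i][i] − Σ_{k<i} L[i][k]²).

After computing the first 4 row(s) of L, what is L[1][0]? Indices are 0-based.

L[1][0] = -3

Step 1: L[0][0] = √(16) = 4.
  L[1][0] = (-12) / L[0][0] = -3.
Step 2: L[1][1] = √(16) = 4.
  L[2][0] = (8) / L[0][0] = 2.
  L[2][1] = (-8) / L[1][1] = -2.
Step 3: L[2][2] = √(9) = 3.
  L[3][0] = (-12) / L[0][0] = -3.
  L[3][1] = (12) / L[1][1] = 3.
  L[3][2] = (3) / L[2][2] = 1.
Step 4: L[3][3] = √(9) = 3.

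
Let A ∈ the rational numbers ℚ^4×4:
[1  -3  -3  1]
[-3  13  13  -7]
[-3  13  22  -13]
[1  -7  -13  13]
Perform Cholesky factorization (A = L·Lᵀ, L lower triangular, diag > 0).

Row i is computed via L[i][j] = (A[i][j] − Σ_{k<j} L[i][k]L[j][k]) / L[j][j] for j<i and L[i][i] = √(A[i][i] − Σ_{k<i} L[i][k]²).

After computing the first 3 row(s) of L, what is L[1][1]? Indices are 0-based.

Step 1: L[0][0] = √(1) = 1.
  L[1][0] = (-3) / L[0][0] = -3.
Step 2: L[1][1] = √(4) = 2.
  L[2][0] = (-3) / L[0][0] = -3.
  L[2][1] = (4) / L[1][1] = 2.
Step 3: L[2][2] = √(9) = 3.

L[1][1] = 2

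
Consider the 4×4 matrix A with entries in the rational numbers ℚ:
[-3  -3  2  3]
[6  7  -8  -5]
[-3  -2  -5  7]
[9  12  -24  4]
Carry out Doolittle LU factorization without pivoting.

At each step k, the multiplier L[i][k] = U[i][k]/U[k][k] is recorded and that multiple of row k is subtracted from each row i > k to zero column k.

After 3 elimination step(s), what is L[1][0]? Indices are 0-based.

L[1][0] = -2

[col 0] pivot -3
  R1 -= -2*R0 → (0, 1, -4, 1)  (L[1][0] := -2)
  R2 -= 1*R0 → (0, 1, -7, 4)  (L[2][0] := 1)
  R3 -= -3*R0 → (0, 3, -18, 13)  (L[3][0] := -3)
[col 1] pivot 1
  R2 -= 1*R1 → (0, 0, -3, 3)  (L[2][1] := 1)
  R3 -= 3*R1 → (0, 0, -6, 10)  (L[3][1] := 3)
[col 2] pivot -3
  R3 -= 2*R2 → (0, 0, 0, 4)  (L[3][2] := 2)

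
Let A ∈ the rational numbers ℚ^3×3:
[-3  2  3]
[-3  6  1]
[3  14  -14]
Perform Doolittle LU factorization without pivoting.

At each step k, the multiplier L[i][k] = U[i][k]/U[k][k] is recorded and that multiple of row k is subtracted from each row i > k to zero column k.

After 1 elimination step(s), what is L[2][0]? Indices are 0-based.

L[2][0] = -1

Step 1: pivot at (0,0) is -3.
  row1 ← row1 − (1)·row0  ⇒  L[1][0]=1, U row1=(0, 4, -2)
  row2 ← row2 − (-1)·row0  ⇒  L[2][0]=-1, U row2=(0, 16, -11)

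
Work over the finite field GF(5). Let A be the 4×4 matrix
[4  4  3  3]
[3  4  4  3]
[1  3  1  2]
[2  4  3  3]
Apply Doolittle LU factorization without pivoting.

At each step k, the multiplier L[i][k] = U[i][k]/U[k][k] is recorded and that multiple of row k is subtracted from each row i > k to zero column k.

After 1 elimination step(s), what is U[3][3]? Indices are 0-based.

U[3][3] = 4

[col 0] pivot 4
  R1 -= 2*R0 → (0, 1, 3, 2)  (L[1][0] := 2)
  R2 -= 4*R0 → (0, 2, 4, 0)  (L[2][0] := 4)
  R3 -= 3*R0 → (0, 2, 4, 4)  (L[3][0] := 3)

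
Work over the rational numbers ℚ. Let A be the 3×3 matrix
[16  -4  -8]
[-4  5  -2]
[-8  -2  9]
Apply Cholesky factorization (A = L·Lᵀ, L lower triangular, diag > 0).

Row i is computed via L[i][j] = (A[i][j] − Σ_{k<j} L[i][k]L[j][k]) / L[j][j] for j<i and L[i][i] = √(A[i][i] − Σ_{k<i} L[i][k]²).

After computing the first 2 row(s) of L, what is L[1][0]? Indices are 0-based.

L[1][0] = -1

Step 1: L[0][0] = √(16) = 4.
  L[1][0] = (-4) / L[0][0] = -1.
Step 2: L[1][1] = √(4) = 2.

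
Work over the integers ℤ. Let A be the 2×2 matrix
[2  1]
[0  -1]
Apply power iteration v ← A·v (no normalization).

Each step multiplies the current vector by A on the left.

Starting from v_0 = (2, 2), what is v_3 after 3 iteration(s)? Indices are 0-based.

v_0 = (2, 2).
v_1 = A·v_0 = (6, -2).
v_2 = A·v_1 = (10, 2).
v_3 = A·v_2 = (22, -2).

v_3 = (22, -2)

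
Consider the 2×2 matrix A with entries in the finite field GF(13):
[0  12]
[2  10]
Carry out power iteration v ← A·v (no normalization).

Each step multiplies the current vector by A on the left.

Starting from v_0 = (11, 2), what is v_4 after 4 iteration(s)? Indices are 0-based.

v_4 = (6, 5)

v_0 = (11, 2).
v_1 = A·v_0 = (11, 3).
v_2 = A·v_1 = (10, 0).
v_3 = A·v_2 = (0, 7).
v_4 = A·v_3 = (6, 5).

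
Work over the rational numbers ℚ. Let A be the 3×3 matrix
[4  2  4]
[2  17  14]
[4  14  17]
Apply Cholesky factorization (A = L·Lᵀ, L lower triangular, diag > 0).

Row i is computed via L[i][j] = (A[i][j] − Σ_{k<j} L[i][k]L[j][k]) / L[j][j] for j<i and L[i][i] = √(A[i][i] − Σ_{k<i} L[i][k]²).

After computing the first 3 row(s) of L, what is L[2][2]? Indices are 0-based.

Step 1: L[0][0] = √(4) = 2.
  L[1][0] = (2) / L[0][0] = 1.
Step 2: L[1][1] = √(16) = 4.
  L[2][0] = (4) / L[0][0] = 2.
  L[2][1] = (12) / L[1][1] = 3.
Step 3: L[2][2] = √(4) = 2.

L[2][2] = 2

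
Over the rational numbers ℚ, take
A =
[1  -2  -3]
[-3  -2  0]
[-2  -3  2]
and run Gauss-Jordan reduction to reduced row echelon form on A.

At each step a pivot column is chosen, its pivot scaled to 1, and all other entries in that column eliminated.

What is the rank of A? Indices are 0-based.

step 1: normalize row 0 (÷1) = (1, -2, -3)
  row 1: subtract -3×row0 = (0, -8, -9)
  row 2: subtract -2×row0 = (0, -7, -4)
step 2: normalize row 1 (÷-8) = (0, 1, 9/8)
  row 0: subtract -2×row1 = (1, 0, -3/4)
  row 2: subtract -7×row1 = (0, 0, 31/8)
step 3: normalize row 2 (÷31/8) = (0, 0, 1)
  row 0: subtract -3/4×row2 = (1, 0, 0)
  row 1: subtract 9/8×row2 = (0, 1, 0)

rank = 3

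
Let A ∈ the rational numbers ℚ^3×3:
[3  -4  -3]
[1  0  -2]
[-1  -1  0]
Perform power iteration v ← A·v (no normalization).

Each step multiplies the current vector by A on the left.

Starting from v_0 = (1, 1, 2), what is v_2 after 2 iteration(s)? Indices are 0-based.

v_2 = (-3, -3, 10)

v_0 = (1, 1, 2).
v_1 = A·v_0 = (-7, -3, -2).
v_2 = A·v_1 = (-3, -3, 10).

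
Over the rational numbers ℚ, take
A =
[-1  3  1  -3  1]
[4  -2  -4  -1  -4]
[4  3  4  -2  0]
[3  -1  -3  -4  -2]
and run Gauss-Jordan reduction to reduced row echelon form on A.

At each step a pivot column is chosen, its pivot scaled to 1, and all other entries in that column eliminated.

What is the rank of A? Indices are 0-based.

rank = 4

pivot(0,0)=-1: scale R0 → (1, -3, -1, 3, -1)
  clear (1,0): R1 −= (4)R0 → (0, 10, 0, -13, 0)
  clear (2,0): R2 −= (4)R0 → (0, 15, 8, -14, 4)
  clear (3,0): R3 −= (3)R0 → (0, 8, 0, -13, 1)
pivot(1,1)=10: scale R1 → (0, 1, 0, -13/10, 0)
  clear (0,1): R0 −= (-3)R1 → (1, 0, -1, -9/10, -1)
  clear (2,1): R2 −= (15)R1 → (0, 0, 8, 11/2, 4)
  clear (3,1): R3 −= (8)R1 → (0, 0, 0, -13/5, 1)
pivot(2,2)=8: scale R2 → (0, 0, 1, 11/16, 1/2)
  clear (0,2): R0 −= (-1)R2 → (1, 0, 0, -17/80, -1/2)
pivot(3,3)=-13/5: scale R3 → (0, 0, 0, 1, -5/13)
  clear (0,3): R0 −= (-17/80)R3 → (1, 0, 0, 0, -121/208)
  clear (1,3): R1 −= (-13/10)R3 → (0, 1, 0, 0, -1/2)
  clear (2,3): R2 −= (11/16)R3 → (0, 0, 1, 0, 159/208)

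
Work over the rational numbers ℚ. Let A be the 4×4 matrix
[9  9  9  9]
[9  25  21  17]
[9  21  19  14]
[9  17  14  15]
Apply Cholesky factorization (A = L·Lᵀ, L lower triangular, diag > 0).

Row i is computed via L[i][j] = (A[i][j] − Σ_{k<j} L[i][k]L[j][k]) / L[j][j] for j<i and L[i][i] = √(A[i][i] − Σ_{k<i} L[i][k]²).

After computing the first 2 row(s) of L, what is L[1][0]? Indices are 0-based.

Step 1: L[0][0] = √(9) = 3.
  L[1][0] = (9) / L[0][0] = 3.
Step 2: L[1][1] = √(16) = 4.

L[1][0] = 3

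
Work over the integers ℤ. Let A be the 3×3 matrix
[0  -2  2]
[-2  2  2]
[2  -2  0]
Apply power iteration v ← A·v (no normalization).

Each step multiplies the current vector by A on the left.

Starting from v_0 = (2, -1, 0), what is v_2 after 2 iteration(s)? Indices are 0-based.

v_2 = (24, -4, 16)

v_0 = (2, -1, 0).
v_1 = A·v_0 = (2, -6, 6).
v_2 = A·v_1 = (24, -4, 16).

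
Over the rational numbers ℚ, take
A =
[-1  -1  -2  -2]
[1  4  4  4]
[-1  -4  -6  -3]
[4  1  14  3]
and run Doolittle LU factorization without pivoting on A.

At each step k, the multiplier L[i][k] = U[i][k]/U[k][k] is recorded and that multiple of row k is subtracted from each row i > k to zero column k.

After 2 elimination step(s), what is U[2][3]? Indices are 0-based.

U[2][3] = 1

Step 1: pivot at (0,0) is -1.
  row1 ← row1 − (-1)·row0  ⇒  L[1][0]=-1, U row1=(0, 3, 2, 2)
  row2 ← row2 − (1)·row0  ⇒  L[2][0]=1, U row2=(0, -3, -4, -1)
  row3 ← row3 − (-4)·row0  ⇒  L[3][0]=-4, U row3=(0, -3, 6, -5)
Step 2: pivot at (1,1) is 3.
  row2 ← row2 − (-1)·row1  ⇒  L[2][1]=-1, U row2=(0, 0, -2, 1)
  row3 ← row3 − (-1)·row1  ⇒  L[3][1]=-1, U row3=(0, 0, 8, -3)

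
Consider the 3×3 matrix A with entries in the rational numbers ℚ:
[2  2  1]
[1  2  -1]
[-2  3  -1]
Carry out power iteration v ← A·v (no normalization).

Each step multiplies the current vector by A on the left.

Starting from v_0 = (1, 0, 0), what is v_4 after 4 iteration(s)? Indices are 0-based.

v_0 = (1, 0, 0).
v_1 = A·v_0 = (2, 1, -2).
v_2 = A·v_1 = (4, 6, 1).
v_3 = A·v_2 = (21, 15, 9).
v_4 = A·v_3 = (81, 42, -6).

v_4 = (81, 42, -6)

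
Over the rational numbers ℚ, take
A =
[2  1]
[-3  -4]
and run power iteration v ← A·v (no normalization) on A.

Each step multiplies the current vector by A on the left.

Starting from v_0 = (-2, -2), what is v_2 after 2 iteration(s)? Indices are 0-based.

v_2 = (2, -38)

v_0 = (-2, -2).
v_1 = A·v_0 = (-6, 14).
v_2 = A·v_1 = (2, -38).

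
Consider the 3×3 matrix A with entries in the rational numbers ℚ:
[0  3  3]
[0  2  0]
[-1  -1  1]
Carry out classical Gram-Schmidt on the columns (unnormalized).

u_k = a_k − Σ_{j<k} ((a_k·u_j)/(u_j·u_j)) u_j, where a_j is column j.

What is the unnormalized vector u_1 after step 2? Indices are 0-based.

Step 1: u_0 = a_0 = (0, 0, -1).
Step 2: u_1 = a_1 − (1)·u_0 = (3, 2, 0).

u_1 = (3, 2, 0)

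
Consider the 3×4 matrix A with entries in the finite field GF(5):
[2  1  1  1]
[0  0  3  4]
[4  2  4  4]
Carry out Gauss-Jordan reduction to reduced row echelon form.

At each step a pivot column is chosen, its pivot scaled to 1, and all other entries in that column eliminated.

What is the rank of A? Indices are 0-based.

rank = 3

step 1: normalize row 0 (÷2) = (1, 3, 3, 3)
  row 2: subtract 4×row0 = (0, 0, 2, 2)
skip col 1 (zero from row 1)
step 2: normalize row 1 (÷3) = (0, 0, 1, 3)
  row 0: subtract 3×row1 = (1, 3, 0, 4)
  row 2: subtract 2×row1 = (0, 0, 0, 1)
step 3: normalize row 2 (÷1) = (0, 0, 0, 1)
  row 0: subtract 4×row2 = (1, 3, 0, 0)
  row 1: subtract 3×row2 = (0, 0, 1, 0)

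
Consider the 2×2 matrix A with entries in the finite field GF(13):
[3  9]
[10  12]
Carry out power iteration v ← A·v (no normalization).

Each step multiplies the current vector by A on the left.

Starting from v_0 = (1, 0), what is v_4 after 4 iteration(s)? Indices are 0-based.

v_4 = (8, 4)

v_0 = (1, 0).
v_1 = A·v_0 = (3, 10).
v_2 = A·v_1 = (8, 7).
v_3 = A·v_2 = (9, 8).
v_4 = A·v_3 = (8, 4).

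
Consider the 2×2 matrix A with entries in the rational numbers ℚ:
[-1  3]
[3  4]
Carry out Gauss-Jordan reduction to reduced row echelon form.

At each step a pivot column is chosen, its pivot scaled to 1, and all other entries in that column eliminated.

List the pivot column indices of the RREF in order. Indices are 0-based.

pivot(0,0)=-1: scale R0 → (1, -3)
  clear (1,0): R1 −= (3)R0 → (0, 13)
pivot(1,1)=13: scale R1 → (0, 1)
  clear (0,1): R0 −= (-3)R1 → (1, 0)

pivot columns: 0, 1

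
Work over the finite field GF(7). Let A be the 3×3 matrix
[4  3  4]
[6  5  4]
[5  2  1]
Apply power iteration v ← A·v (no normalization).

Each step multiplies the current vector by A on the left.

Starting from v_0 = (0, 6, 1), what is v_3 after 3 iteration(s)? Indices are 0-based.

v_0 = (0, 6, 1).
v_1 = A·v_0 = (1, 6, 6).
v_2 = A·v_1 = (4, 4, 2).
v_3 = A·v_2 = (1, 3, 2).

v_3 = (1, 3, 2)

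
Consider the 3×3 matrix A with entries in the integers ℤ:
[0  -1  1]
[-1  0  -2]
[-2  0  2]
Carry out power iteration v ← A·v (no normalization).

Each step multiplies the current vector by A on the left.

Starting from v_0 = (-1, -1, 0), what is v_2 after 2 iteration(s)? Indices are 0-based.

v_2 = (1, -5, 2)

v_0 = (-1, -1, 0).
v_1 = A·v_0 = (1, 1, 2).
v_2 = A·v_1 = (1, -5, 2).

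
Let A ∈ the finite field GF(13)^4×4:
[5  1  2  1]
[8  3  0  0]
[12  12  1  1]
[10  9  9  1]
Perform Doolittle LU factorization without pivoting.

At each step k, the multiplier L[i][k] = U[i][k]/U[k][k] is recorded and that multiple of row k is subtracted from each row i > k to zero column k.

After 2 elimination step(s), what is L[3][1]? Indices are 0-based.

k=0: U[0][0]=5
  eliminate (1,0): mult=12, new row 1: (0, 4, 2, 1); set L[1][0]=12
  eliminate (2,0): mult=5, new row 2: (0, 7, 4, 9); set L[2][0]=5
  eliminate (3,0): mult=2, new row 3: (0, 7, 5, 12); set L[3][0]=2
k=1: U[1][1]=4
  eliminate (2,1): mult=5, new row 2: (0, 0, 7, 4); set L[2][1]=5
  eliminate (3,1): mult=5, new row 3: (0, 0, 8, 7); set L[3][1]=5

L[3][1] = 5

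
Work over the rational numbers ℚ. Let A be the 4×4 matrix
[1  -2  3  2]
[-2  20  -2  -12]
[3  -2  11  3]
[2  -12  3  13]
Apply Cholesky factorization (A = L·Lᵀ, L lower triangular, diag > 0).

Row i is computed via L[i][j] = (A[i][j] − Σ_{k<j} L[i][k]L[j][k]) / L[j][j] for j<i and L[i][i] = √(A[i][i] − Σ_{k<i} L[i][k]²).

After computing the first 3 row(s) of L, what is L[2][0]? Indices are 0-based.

Step 1: L[0][0] = √(1) = 1.
  L[1][0] = (-2) / L[0][0] = -2.
Step 2: L[1][1] = √(16) = 4.
  L[2][0] = (3) / L[0][0] = 3.
  L[2][1] = (4) / L[1][1] = 1.
Step 3: L[2][2] = √(1) = 1.

L[2][0] = 3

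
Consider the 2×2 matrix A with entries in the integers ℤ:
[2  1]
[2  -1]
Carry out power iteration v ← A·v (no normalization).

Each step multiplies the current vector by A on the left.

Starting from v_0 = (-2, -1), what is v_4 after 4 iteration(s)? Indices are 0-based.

v_4 = (-85, -47)

v_0 = (-2, -1).
v_1 = A·v_0 = (-5, -3).
v_2 = A·v_1 = (-13, -7).
v_3 = A·v_2 = (-33, -19).
v_4 = A·v_3 = (-85, -47).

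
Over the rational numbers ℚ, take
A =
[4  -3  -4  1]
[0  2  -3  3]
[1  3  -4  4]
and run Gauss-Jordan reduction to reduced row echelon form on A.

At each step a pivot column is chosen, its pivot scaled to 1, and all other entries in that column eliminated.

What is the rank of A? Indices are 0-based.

step 1: normalize row 0 (÷4) = (1, -3/4, -1, 1/4)
  row 2: subtract 1×row0 = (0, 15/4, -3, 15/4)
step 2: normalize row 1 (÷2) = (0, 1, -3/2, 3/2)
  row 0: subtract -3/4×row1 = (1, 0, -17/8, 11/8)
  row 2: subtract 15/4×row1 = (0, 0, 21/8, -15/8)
step 3: normalize row 2 (÷21/8) = (0, 0, 1, -5/7)
  row 0: subtract -17/8×row2 = (1, 0, 0, -1/7)
  row 1: subtract -3/2×row2 = (0, 1, 0, 3/7)

rank = 3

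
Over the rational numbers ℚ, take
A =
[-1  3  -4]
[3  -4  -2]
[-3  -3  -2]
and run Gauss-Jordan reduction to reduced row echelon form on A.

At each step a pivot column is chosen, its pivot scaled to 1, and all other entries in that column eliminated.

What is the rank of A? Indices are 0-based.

step 1: normalize row 0 (÷-1) = (1, -3, 4)
  row 1: subtract 3×row0 = (0, 5, -14)
  row 2: subtract -3×row0 = (0, -12, 10)
step 2: normalize row 1 (÷5) = (0, 1, -14/5)
  row 0: subtract -3×row1 = (1, 0, -22/5)
  row 2: subtract -12×row1 = (0, 0, -118/5)
step 3: normalize row 2 (÷-118/5) = (0, 0, 1)
  row 0: subtract -22/5×row2 = (1, 0, 0)
  row 1: subtract -14/5×row2 = (0, 1, 0)

rank = 3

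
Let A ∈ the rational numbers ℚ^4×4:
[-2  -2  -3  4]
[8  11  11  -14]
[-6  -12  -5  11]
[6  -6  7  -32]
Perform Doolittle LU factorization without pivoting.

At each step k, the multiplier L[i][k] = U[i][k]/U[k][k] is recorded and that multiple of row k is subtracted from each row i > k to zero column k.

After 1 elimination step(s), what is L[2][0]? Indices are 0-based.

L[2][0] = 3

k=0: U[0][0]=-2
  eliminate (1,0): mult=-4, new row 1: (0, 3, -1, 2); set L[1][0]=-4
  eliminate (2,0): mult=3, new row 2: (0, -6, 4, -1); set L[2][0]=3
  eliminate (3,0): mult=-3, new row 3: (0, -12, -2, -20); set L[3][0]=-3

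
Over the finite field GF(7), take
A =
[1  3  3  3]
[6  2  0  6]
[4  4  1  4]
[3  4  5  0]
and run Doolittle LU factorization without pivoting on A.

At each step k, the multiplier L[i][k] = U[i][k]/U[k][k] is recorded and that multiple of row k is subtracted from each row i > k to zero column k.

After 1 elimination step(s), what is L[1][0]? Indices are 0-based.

L[1][0] = 6

[col 0] pivot 1
  R1 -= 6*R0 → (0, 5, 3, 2)  (L[1][0] := 6)
  R2 -= 4*R0 → (0, 6, 3, 6)  (L[2][0] := 4)
  R3 -= 3*R0 → (0, 2, 3, 5)  (L[3][0] := 3)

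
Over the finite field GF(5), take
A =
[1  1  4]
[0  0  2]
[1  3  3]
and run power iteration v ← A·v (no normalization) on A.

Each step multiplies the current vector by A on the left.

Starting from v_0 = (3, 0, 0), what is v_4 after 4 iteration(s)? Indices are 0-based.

v_0 = (3, 0, 0).
v_1 = A·v_0 = (3, 0, 3).
v_2 = A·v_1 = (0, 1, 2).
v_3 = A·v_2 = (4, 4, 4).
v_4 = A·v_3 = (4, 3, 3).

v_4 = (4, 3, 3)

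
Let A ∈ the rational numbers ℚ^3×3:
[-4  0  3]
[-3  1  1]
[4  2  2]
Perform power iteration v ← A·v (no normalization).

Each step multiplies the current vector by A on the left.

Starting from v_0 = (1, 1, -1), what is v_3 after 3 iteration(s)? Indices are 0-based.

v_0 = (1, 1, -1).
v_1 = A·v_0 = (-7, -3, 4).
v_2 = A·v_1 = (40, 22, -26).
v_3 = A·v_2 = (-238, -124, 152).

v_3 = (-238, -124, 152)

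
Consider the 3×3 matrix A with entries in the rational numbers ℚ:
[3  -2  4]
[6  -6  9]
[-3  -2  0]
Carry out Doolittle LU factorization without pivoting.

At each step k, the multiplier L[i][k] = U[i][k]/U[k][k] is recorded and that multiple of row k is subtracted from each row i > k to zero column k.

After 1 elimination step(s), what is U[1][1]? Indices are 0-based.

U[1][1] = -2

Step 1: pivot at (0,0) is 3.
  row1 ← row1 − (2)·row0  ⇒  L[1][0]=2, U row1=(0, -2, 1)
  row2 ← row2 − (-1)·row0  ⇒  L[2][0]=-1, U row2=(0, -4, 4)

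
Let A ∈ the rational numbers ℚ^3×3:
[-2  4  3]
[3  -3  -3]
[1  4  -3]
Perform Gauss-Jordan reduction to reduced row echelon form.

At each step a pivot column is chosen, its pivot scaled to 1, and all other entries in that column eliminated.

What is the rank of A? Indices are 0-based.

[1] R0 /= -2  ⇒  (1, -2, -3/2)
     R1 -= 3·R0  ⇒  (0, 3, 3/2)
     R2 -= 1·R0  ⇒  (0, 6, -3/2)
[2] R1 /= 3  ⇒  (0, 1, 1/2)
     R0 -= -2·R1  ⇒  (1, 0, -1/2)
     R2 -= 6·R1  ⇒  (0, 0, -9/2)
[3] R2 /= -9/2  ⇒  (0, 0, 1)
     R0 -= -1/2·R2  ⇒  (1, 0, 0)
     R1 -= 1/2·R2  ⇒  (0, 1, 0)

rank = 3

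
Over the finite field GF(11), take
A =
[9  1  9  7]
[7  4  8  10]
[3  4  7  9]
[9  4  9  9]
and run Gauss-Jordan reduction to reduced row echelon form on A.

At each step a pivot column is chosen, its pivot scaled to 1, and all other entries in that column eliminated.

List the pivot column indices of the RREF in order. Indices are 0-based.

step 1: normalize row 0 (÷9) = (1, 5, 1, 2)
  row 1: subtract 7×row0 = (0, 2, 1, 7)
  row 2: subtract 3×row0 = (0, 0, 4, 3)
  row 3: subtract 9×row0 = (0, 3, 0, 2)
step 2: normalize row 1 (÷2) = (0, 1, 6, 9)
  row 0: subtract 5×row1 = (1, 0, 4, 1)
  row 3: subtract 3×row1 = (0, 0, 4, 8)
step 3: normalize row 2 (÷4) = (0, 0, 1, 9)
  row 0: subtract 4×row2 = (1, 0, 0, 9)
  row 1: subtract 6×row2 = (0, 1, 0, 10)
  row 3: subtract 4×row2 = (0, 0, 0, 5)
step 4: normalize row 3 (÷5) = (0, 0, 0, 1)
  row 0: subtract 9×row3 = (1, 0, 0, 0)
  row 1: subtract 10×row3 = (0, 1, 0, 0)
  row 2: subtract 9×row3 = (0, 0, 1, 0)

pivot columns: 0, 1, 2, 3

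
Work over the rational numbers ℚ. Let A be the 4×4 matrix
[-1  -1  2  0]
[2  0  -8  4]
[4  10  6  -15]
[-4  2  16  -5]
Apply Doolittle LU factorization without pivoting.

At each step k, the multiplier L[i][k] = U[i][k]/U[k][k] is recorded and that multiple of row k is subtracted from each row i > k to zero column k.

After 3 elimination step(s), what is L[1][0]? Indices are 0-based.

k=0: U[0][0]=-1
  eliminate (1,0): mult=-2, new row 1: (0, -2, -4, 4); set L[1][0]=-2
  eliminate (2,0): mult=-4, new row 2: (0, 6, 14, -15); set L[2][0]=-4
  eliminate (3,0): mult=4, new row 3: (0, 6, 8, -5); set L[3][0]=4
k=1: U[1][1]=-2
  eliminate (2,1): mult=-3, new row 2: (0, 0, 2, -3); set L[2][1]=-3
  eliminate (3,1): mult=-3, new row 3: (0, 0, -4, 7); set L[3][1]=-3
k=2: U[2][2]=2
  eliminate (3,2): mult=-2, new row 3: (0, 0, 0, 1); set L[3][2]=-2

L[1][0] = -2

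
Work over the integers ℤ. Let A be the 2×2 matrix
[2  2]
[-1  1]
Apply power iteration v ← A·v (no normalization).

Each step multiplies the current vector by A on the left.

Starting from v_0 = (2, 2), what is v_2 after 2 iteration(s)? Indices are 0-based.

v_0 = (2, 2).
v_1 = A·v_0 = (8, 0).
v_2 = A·v_1 = (16, -8).

v_2 = (16, -8)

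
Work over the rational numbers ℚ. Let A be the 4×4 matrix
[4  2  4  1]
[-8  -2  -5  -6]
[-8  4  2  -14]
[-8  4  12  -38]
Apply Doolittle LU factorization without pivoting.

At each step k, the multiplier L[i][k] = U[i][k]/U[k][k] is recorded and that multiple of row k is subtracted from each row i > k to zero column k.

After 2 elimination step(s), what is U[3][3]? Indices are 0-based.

[col 0] pivot 4
  R1 -= -2*R0 → (0, 2, 3, -4)  (L[1][0] := -2)
  R2 -= -2*R0 → (0, 8, 10, -12)  (L[2][0] := -2)
  R3 -= -2*R0 → (0, 8, 20, -36)  (L[3][0] := -2)
[col 1] pivot 2
  R2 -= 4*R1 → (0, 0, -2, 4)  (L[2][1] := 4)
  R3 -= 4*R1 → (0, 0, 8, -20)  (L[3][1] := 4)

U[3][3] = -20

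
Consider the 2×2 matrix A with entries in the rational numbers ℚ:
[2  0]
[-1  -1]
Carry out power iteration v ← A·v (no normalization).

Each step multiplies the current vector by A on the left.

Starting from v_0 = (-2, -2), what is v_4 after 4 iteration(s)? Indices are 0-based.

v_0 = (-2, -2).
v_1 = A·v_0 = (-4, 4).
v_2 = A·v_1 = (-8, 0).
v_3 = A·v_2 = (-16, 8).
v_4 = A·v_3 = (-32, 8).

v_4 = (-32, 8)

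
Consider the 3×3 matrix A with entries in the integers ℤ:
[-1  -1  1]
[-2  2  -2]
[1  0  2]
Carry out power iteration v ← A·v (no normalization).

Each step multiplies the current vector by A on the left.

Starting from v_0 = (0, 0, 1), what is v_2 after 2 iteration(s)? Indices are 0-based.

v_2 = (3, -10, 5)

v_0 = (0, 0, 1).
v_1 = A·v_0 = (1, -2, 2).
v_2 = A·v_1 = (3, -10, 5).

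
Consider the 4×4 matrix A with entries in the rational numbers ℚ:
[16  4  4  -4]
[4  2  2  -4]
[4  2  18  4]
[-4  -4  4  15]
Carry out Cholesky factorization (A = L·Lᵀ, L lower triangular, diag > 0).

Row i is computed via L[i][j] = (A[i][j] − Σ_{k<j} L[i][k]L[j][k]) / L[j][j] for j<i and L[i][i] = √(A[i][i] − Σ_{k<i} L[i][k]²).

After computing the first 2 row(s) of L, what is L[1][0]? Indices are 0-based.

L[1][0] = 1

Step 1: L[0][0] = √(16) = 4.
  L[1][0] = (4) / L[0][0] = 1.
Step 2: L[1][1] = √(1) = 1.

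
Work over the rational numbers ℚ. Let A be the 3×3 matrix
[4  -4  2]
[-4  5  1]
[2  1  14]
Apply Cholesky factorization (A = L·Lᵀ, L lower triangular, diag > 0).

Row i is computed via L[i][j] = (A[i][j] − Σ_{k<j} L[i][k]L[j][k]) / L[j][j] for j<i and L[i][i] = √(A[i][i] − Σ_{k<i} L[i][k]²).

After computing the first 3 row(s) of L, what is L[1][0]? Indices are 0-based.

Step 1: L[0][0] = √(4) = 2.
  L[1][0] = (-4) / L[0][0] = -2.
Step 2: L[1][1] = √(1) = 1.
  L[2][0] = (2) / L[0][0] = 1.
  L[2][1] = (3) / L[1][1] = 3.
Step 3: L[2][2] = √(4) = 2.

L[1][0] = -2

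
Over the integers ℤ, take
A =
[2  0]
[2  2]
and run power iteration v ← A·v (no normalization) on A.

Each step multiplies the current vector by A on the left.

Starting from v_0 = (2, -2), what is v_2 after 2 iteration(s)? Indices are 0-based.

v_2 = (8, 8)

v_0 = (2, -2).
v_1 = A·v_0 = (4, 0).
v_2 = A·v_1 = (8, 8).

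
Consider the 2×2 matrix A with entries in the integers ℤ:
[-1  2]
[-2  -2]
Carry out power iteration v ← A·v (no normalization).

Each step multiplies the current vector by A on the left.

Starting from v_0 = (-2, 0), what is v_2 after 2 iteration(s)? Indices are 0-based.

v_0 = (-2, 0).
v_1 = A·v_0 = (2, 4).
v_2 = A·v_1 = (6, -12).

v_2 = (6, -12)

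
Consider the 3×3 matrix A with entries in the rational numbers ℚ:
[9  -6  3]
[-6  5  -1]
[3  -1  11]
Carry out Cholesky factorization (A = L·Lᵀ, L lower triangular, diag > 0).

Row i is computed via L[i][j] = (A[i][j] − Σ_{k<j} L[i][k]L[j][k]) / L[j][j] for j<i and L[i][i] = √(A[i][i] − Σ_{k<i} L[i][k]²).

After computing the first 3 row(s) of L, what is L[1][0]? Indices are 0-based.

Step 1: L[0][0] = √(9) = 3.
  L[1][0] = (-6) / L[0][0] = -2.
Step 2: L[1][1] = √(1) = 1.
  L[2][0] = (3) / L[0][0] = 1.
  L[2][1] = (1) / L[1][1] = 1.
Step 3: L[2][2] = √(9) = 3.

L[1][0] = -2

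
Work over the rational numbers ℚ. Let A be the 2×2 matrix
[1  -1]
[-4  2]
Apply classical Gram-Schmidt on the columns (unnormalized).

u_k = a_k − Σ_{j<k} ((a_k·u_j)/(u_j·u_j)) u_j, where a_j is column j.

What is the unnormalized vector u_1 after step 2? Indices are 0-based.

u_1 = (-8/17, -2/17)

Step 1: u_0 = a_0 = (1, -4).
Step 2: u_1 = a_1 − (-9/17)·u_0 = (-8/17, -2/17).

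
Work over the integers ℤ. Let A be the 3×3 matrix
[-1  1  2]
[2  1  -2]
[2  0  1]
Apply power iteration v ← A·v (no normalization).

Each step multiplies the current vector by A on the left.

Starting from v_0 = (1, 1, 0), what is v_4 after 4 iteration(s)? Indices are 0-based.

v_0 = (1, 1, 0).
v_1 = A·v_0 = (0, 3, 2).
v_2 = A·v_1 = (7, -1, 2).
v_3 = A·v_2 = (-4, 9, 16).
v_4 = A·v_3 = (45, -31, 8).

v_4 = (45, -31, 8)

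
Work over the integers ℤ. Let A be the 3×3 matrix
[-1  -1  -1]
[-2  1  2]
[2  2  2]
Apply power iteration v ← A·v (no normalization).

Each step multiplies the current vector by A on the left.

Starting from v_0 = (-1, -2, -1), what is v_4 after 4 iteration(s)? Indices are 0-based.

v_4 = (94, -254, -188)

v_0 = (-1, -2, -1).
v_1 = A·v_0 = (4, -2, -8).
v_2 = A·v_1 = (6, -26, -12).
v_3 = A·v_2 = (32, -62, -64).
v_4 = A·v_3 = (94, -254, -188).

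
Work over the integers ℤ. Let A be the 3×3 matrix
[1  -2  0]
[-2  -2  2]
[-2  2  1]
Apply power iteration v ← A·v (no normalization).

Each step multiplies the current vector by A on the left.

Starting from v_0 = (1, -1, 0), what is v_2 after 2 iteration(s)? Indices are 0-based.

v_2 = (3, -14, -10)

v_0 = (1, -1, 0).
v_1 = A·v_0 = (3, 0, -4).
v_2 = A·v_1 = (3, -14, -10).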